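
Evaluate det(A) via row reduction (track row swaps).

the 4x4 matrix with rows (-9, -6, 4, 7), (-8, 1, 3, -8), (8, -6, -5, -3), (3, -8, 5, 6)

Forward elimination:
R2 <- R2 - (8/9)*R1:  [      0    19/3    -5/9  -128/9 ]
R3 <- R3 - (-8/9)*R1:  [     0  -34/3  -13/9   29/9 ]
R4 <- R4 - (-1/3)*R1:  [    0   -10  19/3  25/3 ]
R3 <- R3 - (-34/19)*R2:  [        0         0   -139/57  -1267/57 ]
R4 <- R4 - (-30/19)*R2:  [       0        0   311/57  -805/57 ]
R4 <- R4 - (-311/139)*R3:  [         0          0          0  -8876/139 ]
Upper-triangular form:
[ -9    -6        4          7 ]
[  0  19/3     -5/9     -128/9 ]
[  0     0  -139/57   -1267/57 ]
[  0     0        0  -8876/139 ]
det(A) = (-1)^0 * (-9) * (19/3) * (-139/57) * (-8876/139) = -8876  (0 row swaps -> sign +1)

det(A) = -8876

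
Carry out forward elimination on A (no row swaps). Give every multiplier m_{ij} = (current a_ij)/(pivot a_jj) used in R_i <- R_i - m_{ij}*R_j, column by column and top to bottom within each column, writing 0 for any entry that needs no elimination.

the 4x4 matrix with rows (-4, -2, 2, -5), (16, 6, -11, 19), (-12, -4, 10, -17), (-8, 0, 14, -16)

multipliers: -4, 3, 2, -1, -2, 4

Forward elimination:
R2 <- R2 - (-4)*R1:  [  0  -2  -3  -1 ]
R3 <- R3 - (3)*R1:  [  0   2   4  -2 ]
R4 <- R4 - (2)*R1:  [  0   4  10  -6 ]
R3 <- R3 - (-1)*R2:  [  0   0   1  -3 ]
R4 <- R4 - (-2)*R2:  [  0   0   4  -8 ]
R4 <- R4 - (4)*R3:  [ 0  0  0  4 ]
Multipliers (in order of application): m_{21} = -4, m_{31} = 3, m_{41} = 2, m_{32} = -1, m_{42} = -2, m_{43} = 4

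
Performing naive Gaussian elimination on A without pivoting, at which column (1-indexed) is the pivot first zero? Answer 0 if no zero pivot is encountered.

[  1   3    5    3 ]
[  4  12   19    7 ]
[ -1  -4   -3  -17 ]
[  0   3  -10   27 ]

Naive forward elimination:
R2 <- R2 - (4)*R1:  [  0   0  -1  -5 ]
R3 <- R3 - (-1)*R1:  [   0   -1    2  -14 ]
Matrix at this point:
[ 1   3    5    3 ]
[ 0   0   -1   -5 ]
[ 0  -1    2  -14 ]
[ 0   3  -10   27 ]
Pivot entry (2,2) is zero but row 3 has -1 in column 2 -> naive elimination stops; a row interchange (e.g. R2 <-> R3) would be required here.

first zero-pivot column = 2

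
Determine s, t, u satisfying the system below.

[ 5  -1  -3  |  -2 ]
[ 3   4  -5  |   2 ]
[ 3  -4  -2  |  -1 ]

(-1, 0, -1)

Forward elimination on [A|b]:
R2 <- R2 - (3/5)*R1:  [     0   23/5  -16/5   16/5 ]
R3 <- R3 - (3/5)*R1:  [     0  -17/5   -1/5    1/5 ]
R3 <- R3 - (-17/23)*R2:  [      0       0  -59/23   59/23 ]
Row echelon form:
[ 5    -1      -3  |     -2 ]
[ 0  23/5   -16/5  |   16/5 ]
[ 0     0  -59/23  |  59/23 ]
Back-substitution:
u = (59/23) / (-59/23) = -1
t = (16/5 - (-16/5)*(-1)) / (23/5) = 0
s = (-2 - (-1)*(0) - (-3)*(-1)) / 5 = -1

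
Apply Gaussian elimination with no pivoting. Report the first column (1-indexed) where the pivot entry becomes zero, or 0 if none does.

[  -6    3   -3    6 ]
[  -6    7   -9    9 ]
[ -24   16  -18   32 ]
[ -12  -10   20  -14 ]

first zero-pivot column = 3

Naive forward elimination:
R2 <- R2 - (1)*R1:  [  0   4  -6   3 ]
R3 <- R3 - (4)*R1:  [  0   4  -6   8 ]
R4 <- R4 - (2)*R1:  [   0  -16   26  -26 ]
R3 <- R3 - (1)*R2:  [ 0  0  0  5 ]
R4 <- R4 - (-4)*R2:  [   0    0    2  -14 ]
Matrix at this point:
[ -6  3  -3    6 ]
[  0  4  -6    3 ]
[  0  0   0    5 ]
[  0  0   2  -14 ]
Pivot entry (3,3) is zero but row 4 has 2 in column 3 -> naive elimination stops; a row interchange (e.g. R3 <-> R4) would be required here.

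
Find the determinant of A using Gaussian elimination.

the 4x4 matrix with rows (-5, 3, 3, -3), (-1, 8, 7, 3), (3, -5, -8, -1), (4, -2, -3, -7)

Forward elimination:
R2 <- R2 - (1/5)*R1:  [    0  37/5  32/5  18/5 ]
R3 <- R3 - (-3/5)*R1:  [     0  -16/5  -31/5  -14/5 ]
R4 <- R4 - (-4/5)*R1:  [     0    2/5   -3/5  -47/5 ]
R3 <- R3 - (-16/37)*R2:  [       0        0  -127/37   -46/37 ]
R4 <- R4 - (2/37)*R2:  [       0        0   -35/37  -355/37 ]
R4 <- R4 - (35/127)*R3:  [         0          0          0  -1175/127 ]
Upper-triangular form:
[ -5     3        3         -3 ]
[  0  37/5     32/5       18/5 ]
[  0     0  -127/37     -46/37 ]
[  0     0        0  -1175/127 ]
det(A) = (-1)^0 * (-5) * (37/5) * (-127/37) * (-1175/127) = -1175  (0 row swaps -> sign +1)

det(A) = -1175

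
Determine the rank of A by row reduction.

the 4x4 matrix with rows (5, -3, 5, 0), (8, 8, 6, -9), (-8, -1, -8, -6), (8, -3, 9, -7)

rank(A) = 4

Row reduction:
R2 <- R2 - (8/5)*R1:  [    0  64/5    -2    -9 ]
R3 <- R3 - (-8/5)*R1:  [     0  -29/5      0     -6 ]
R4 <- R4 - (8/5)*R1:  [   0  9/5    1   -7 ]
R3 <- R3 - (-29/64)*R2:  [       0        0   -29/32  -645/64 ]
R4 <- R4 - (9/64)*R2:  [       0        0    41/32  -367/64 ]
R4 <- R4 - (-41/29)*R3:  [        0         0         0  -1159/58 ]
Row echelon form:
[ 5    -3       5         0 ]
[ 0  64/5      -2        -9 ]
[ 0     0  -29/32   -645/64 ]
[ 0     0       0  -1159/58 ]
Nonzero rows / pivot columns: 4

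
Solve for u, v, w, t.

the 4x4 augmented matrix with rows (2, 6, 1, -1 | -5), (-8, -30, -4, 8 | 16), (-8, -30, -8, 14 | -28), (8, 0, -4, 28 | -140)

(-1, -2, 5, -4)

Forward elimination on [A|b]:
R2 <- R2 - (-4)*R1:  [  0  -6   0   4  -4 ]
R3 <- R3 - (-4)*R1:  [   0   -6   -4   10  -48 ]
R4 <- R4 - (4)*R1:  [    0   -24    -8    32  -120 ]
R3 <- R3 - (1)*R2:  [   0    0   -4    6  -44 ]
R4 <- R4 - (4)*R2:  [    0     0    -8    16  -104 ]
R4 <- R4 - (2)*R3:  [   0    0    0    4  -16 ]
Row echelon form:
[ 2   6   1  -1  |   -5 ]
[ 0  -6   0   4  |   -4 ]
[ 0   0  -4   6  |  -44 ]
[ 0   0   0   4  |  -16 ]
Back-substitution:
t = (-16) / 4 = -4
w = (-44 - (6)*(-4)) / -4 = 5
v = (-4 - (4)*(-4)) / -6 = -2
u = (-5 - (6)*(-2) - (1)*(5) - (-1)*(-4)) / 2 = -1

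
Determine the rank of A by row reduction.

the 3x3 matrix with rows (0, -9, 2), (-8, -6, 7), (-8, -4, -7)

Row reduction:
R1 <-> R2   (pivot in column 1 was zero)
[ -8  -6   7 ]
[  0  -9   2 ]
[ -8  -4  -7 ]
R3 <- R3 - (1)*R1:  [   0    2  -14 ]
R3 <- R3 - (-2/9)*R2:  [      0       0  -122/9 ]
Row echelon form:
[ -8  -6       7 ]
[  0  -9       2 ]
[  0   0  -122/9 ]
Nonzero rows / pivot columns: 3

rank(A) = 3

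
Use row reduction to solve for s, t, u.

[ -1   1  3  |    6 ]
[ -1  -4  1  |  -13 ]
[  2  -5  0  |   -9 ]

(3, 3, 2)

Forward elimination on [A|b]:
R2 <- R2 - (1)*R1:  [   0   -5   -2  -19 ]
R3 <- R3 - (-2)*R1:  [  0  -3   6   3 ]
R3 <- R3 - (3/5)*R2:  [    0     0  36/5  72/5 ]
Row echelon form:
[ -1   1     3  |     6 ]
[  0  -5    -2  |   -19 ]
[  0   0  36/5  |  72/5 ]
Back-substitution:
u = (72/5) / (36/5) = 2
t = (-19 - (-2)*(2)) / -5 = 3
s = (6 - (1)*(3) - (3)*(2)) / -1 = 3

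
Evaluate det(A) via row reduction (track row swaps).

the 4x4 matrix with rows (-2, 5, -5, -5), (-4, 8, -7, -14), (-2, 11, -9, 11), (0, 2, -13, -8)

Forward elimination:
R2 <- R2 - (2)*R1:  [  0  -2   3  -4 ]
R3 <- R3 - (1)*R1:  [  0   6  -4  16 ]
R3 <- R3 - (-3)*R2:  [ 0  0  5  4 ]
R4 <- R4 - (-1)*R2:  [   0    0  -10  -12 ]
R4 <- R4 - (-2)*R3:  [  0   0   0  -4 ]
Upper-triangular form:
[ -2   5  -5  -5 ]
[  0  -2   3  -4 ]
[  0   0   5   4 ]
[  0   0   0  -4 ]
det(A) = (-1)^0 * (-2) * (-2) * (5) * (-4) = -80  (0 row swaps -> sign +1)

det(A) = -80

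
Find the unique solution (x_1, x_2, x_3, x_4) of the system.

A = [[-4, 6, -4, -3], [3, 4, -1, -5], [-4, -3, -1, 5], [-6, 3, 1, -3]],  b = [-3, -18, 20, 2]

(-2, -2, -1, 1)

Forward elimination on [A|b]:
R2 <- R2 - (-3/4)*R1:  [     0   17/2     -4  -29/4  -81/4 ]
R3 <- R3 - (1)*R1:  [  0  -9   3   8  23 ]
R4 <- R4 - (3/2)*R1:  [    0    -6     7   3/2  13/2 ]
R3 <- R3 - (-18/17)*R2:  [      0       0  -21/17   11/34   53/34 ]
R4 <- R4 - (-12/17)*R2:  [       0        0    71/17  -123/34  -265/34 ]
R4 <- R4 - (-71/21)*R3:  [      0       0       0  -53/21  -53/21 ]
Row echelon form:
[ -4     6      -4      -3  |      -3 ]
[  0  17/2      -4   -29/4  |   -81/4 ]
[  0     0  -21/17   11/34  |   53/34 ]
[  0     0       0  -53/21  |  -53/21 ]
Back-substitution:
x_4 = (-53/21) / (-53/21) = 1
x_3 = (53/34 - (11/34)*(1)) / (-21/17) = -1
x_2 = (-81/4 - (-4)*(-1) - (-29/4)*(1)) / (17/2) = -2
x_1 = (-3 - (6)*(-2) - (-4)*(-1) - (-3)*(1)) / -4 = -2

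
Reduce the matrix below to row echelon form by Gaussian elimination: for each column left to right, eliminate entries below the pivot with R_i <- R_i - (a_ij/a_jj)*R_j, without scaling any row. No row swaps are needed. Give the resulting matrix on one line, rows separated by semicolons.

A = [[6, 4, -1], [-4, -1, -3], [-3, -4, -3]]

Forward elimination:
R2 <- R2 - (-2/3)*R1:  [     0    5/3  -11/3 ]
R3 <- R3 - (-1/2)*R1:  [    0    -2  -7/2 ]
R3 <- R3 - (-6/5)*R2:  [      0       0  -79/10 ]
Row echelon form:
[ 6    4      -1 ]
[ 0  5/3   -11/3 ]
[ 0    0  -79/10 ]

REF = [6 4 -1; 0 5/3 -11/3; 0 0 -79/10]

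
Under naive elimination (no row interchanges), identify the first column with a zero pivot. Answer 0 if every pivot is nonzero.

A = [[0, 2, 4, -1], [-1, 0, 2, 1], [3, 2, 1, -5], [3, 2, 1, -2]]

first zero-pivot column = 1

Naive forward elimination:
Pivot entry (1,1) is zero but row 2 has -1 in column 1 -> naive elimination stops; a row interchange (e.g. R1 <-> R2) would be required here.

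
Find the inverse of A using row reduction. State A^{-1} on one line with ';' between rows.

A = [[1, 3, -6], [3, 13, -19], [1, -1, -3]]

inverse = [-29/4 15/8 21/8; -5/4 3/8 1/8; -2 1/2 1/2]

Gauss-Jordan on [A | I]:
R2 <- R2 - (3)*R1:  [  0   4  -1  |  -3   1   0 ]
R3 <- R3 - (1)*R1:  [  0  -4   3  |  -1   0   1 ]
R2 <- (1/4)*R2:  [    0     1  -1/4  |  -3/4   1/4     0 ]
R1 <- R1 - (3)*R2:  [     1      0  -21/4  |   13/4   -3/4      0 ]
R3 <- R3 - (-4)*R2:  [  0   0   2  |  -4   1   1 ]
R3 <- (1/2)*R3:  [   0    0    1  |   -2  1/2  1/2 ]
R1 <- R1 - (-21/4)*R3:  [     1      0      0  |  -29/4   15/8   21/8 ]
R2 <- R2 - (-1/4)*R3:  [    0     1     0  |  -5/4   3/8   1/8 ]
Right block of [I | A^{-1}] is the inverse:
[ -29/4  15/8  21/8 ]
[  -5/4   3/8   1/8 ]
[    -2   1/2   1/2 ]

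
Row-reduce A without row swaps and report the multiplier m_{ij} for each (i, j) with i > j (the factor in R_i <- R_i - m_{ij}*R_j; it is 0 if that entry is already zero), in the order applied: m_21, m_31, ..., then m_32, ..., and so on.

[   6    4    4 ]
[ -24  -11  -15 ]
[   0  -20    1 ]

multipliers: -4, 0, -4

Forward elimination:
R2 <- R2 - (-4)*R1:  [ 0  5  1 ]
R3: entry in column 1 is already 0 -> m_{31} = 0 (no row operation needed)
R3 <- R3 - (-4)*R2:  [ 0  0  5 ]
Multipliers (in order of application): m_{21} = -4, m_{31} = 0, m_{32} = -4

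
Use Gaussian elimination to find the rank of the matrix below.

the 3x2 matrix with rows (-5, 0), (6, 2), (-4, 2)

Row reduction:
R2 <- R2 - (-6/5)*R1:  [ 0  2 ]
R3 <- R3 - (4/5)*R1:  [ 0  2 ]
R3 <- R3 - (1)*R2:  [ 0  0 ]
Row echelon form:
[ -5  0 ]
[  0  2 ]
[  0  0 ]
Nonzero rows / pivot columns: 2

rank(A) = 2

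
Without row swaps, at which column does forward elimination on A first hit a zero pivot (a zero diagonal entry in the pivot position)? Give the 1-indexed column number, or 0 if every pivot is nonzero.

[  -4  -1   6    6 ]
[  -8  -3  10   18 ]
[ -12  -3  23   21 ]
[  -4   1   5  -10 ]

Naive forward elimination:
R2 <- R2 - (2)*R1:  [  0  -1  -2   6 ]
R3 <- R3 - (3)*R1:  [ 0  0  5  3 ]
R4 <- R4 - (1)*R1:  [   0    2   -1  -16 ]
R4 <- R4 - (-2)*R2:  [  0   0  -5  -4 ]
R4 <- R4 - (-1)*R3:  [  0   0   0  -1 ]
All pivots nonzero; naive elimination completes without hitting a zero pivot.

first zero-pivot column = 0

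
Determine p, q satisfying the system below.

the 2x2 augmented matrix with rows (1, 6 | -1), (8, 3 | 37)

(5, -1)

Forward elimination on [A|b]:
R2 <- R2 - (8)*R1:  [   0  -45   45 ]
Row echelon form:
[ 1    6  |  -1 ]
[ 0  -45  |  45 ]
Back-substitution:
q = (45) / -45 = -1
p = (-1 - (6)*(-1)) / 1 = 5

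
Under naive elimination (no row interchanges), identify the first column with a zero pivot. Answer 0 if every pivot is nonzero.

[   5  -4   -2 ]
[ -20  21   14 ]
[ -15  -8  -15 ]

first zero-pivot column = 0

Naive forward elimination:
R2 <- R2 - (-4)*R1:  [ 0  5  6 ]
R3 <- R3 - (-3)*R1:  [   0  -20  -21 ]
R3 <- R3 - (-4)*R2:  [ 0  0  3 ]
All pivots nonzero; naive elimination completes without hitting a zero pivot.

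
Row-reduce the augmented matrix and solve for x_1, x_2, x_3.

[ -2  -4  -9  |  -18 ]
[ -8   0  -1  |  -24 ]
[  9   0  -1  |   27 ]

Forward elimination on [A|b]:
R2 <- R2 - (4)*R1:  [  0  16  35  48 ]
R3 <- R3 - (-9/2)*R1:  [     0    -18  -83/2    -54 ]
R3 <- R3 - (-9/8)*R2:  [     0      0  -17/8      0 ]
Row echelon form:
[ -2  -4     -9  |  -18 ]
[  0  16     35  |   48 ]
[  0   0  -17/8  |    0 ]
Back-substitution:
x_3 = (0) / (-17/8) = 0
x_2 = (48 - (35)*(0)) / 16 = 3
x_1 = (-18 - (-4)*(3) - (-9)*(0)) / -2 = 3

(3, 3, 0)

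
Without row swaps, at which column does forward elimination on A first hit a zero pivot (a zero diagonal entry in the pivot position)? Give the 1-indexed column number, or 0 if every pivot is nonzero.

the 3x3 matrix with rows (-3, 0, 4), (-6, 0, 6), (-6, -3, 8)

Naive forward elimination:
R2 <- R2 - (2)*R1:  [  0   0  -2 ]
R3 <- R3 - (2)*R1:  [  0  -3   0 ]
Matrix at this point:
[ -3   0   4 ]
[  0   0  -2 ]
[  0  -3   0 ]
Pivot entry (2,2) is zero but row 3 has -3 in column 2 -> naive elimination stops; a row interchange (e.g. R2 <-> R3) would be required here.

first zero-pivot column = 2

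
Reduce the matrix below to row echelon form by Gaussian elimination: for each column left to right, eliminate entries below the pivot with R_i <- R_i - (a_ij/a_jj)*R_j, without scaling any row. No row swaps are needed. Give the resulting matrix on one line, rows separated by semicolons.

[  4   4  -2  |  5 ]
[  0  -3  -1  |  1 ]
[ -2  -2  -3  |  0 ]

Forward elimination:
R3 <- R3 - (-1/2)*R1:  [   0    0   -4  5/2 ]
Row echelon form:
[ 4   4  -2  |    5 ]
[ 0  -3  -1  |    1 ]
[ 0   0  -4  |  5/2 ]

REF = [4 4 -2 5; 0 -3 -1 1; 0 0 -4 5/2]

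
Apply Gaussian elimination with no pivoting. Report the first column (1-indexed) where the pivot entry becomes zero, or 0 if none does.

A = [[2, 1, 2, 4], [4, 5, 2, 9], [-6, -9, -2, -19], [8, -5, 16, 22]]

first zero-pivot column = 3

Naive forward elimination:
R2 <- R2 - (2)*R1:  [  0   3  -2   1 ]
R3 <- R3 - (-3)*R1:  [  0  -6   4  -7 ]
R4 <- R4 - (4)*R1:  [  0  -9   8   6 ]
R3 <- R3 - (-2)*R2:  [  0   0   0  -5 ]
R4 <- R4 - (-3)*R2:  [ 0  0  2  9 ]
Matrix at this point:
[ 2  1   2   4 ]
[ 0  3  -2   1 ]
[ 0  0   0  -5 ]
[ 0  0   2   9 ]
Pivot entry (3,3) is zero but row 4 has 2 in column 3 -> naive elimination stops; a row interchange (e.g. R3 <-> R4) would be required here.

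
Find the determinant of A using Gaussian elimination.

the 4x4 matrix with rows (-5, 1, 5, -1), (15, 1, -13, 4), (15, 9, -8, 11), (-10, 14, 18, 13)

det(A) = -40

Forward elimination:
R2 <- R2 - (-3)*R1:  [ 0  4  2  1 ]
R3 <- R3 - (-3)*R1:  [  0  12   7   8 ]
R4 <- R4 - (2)*R1:  [  0  12   8  15 ]
R3 <- R3 - (3)*R2:  [ 0  0  1  5 ]
R4 <- R4 - (3)*R2:  [  0   0   2  12 ]
R4 <- R4 - (2)*R3:  [ 0  0  0  2 ]
Upper-triangular form:
[ -5  1  5  -1 ]
[  0  4  2   1 ]
[  0  0  1   5 ]
[  0  0  0   2 ]
det(A) = (-1)^0 * (-5) * (4) * (1) * (2) = -40  (0 row swaps -> sign +1)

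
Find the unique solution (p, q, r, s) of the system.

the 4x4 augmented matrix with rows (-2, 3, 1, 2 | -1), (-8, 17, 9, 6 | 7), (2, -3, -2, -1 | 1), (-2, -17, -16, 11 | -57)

(2, 4, -3, -3)

Forward elimination on [A|b]:
R2 <- R2 - (4)*R1:  [  0   5   5  -2  11 ]
R3 <- R3 - (-1)*R1:  [  0   0  -1   1   0 ]
R4 <- R4 - (1)*R1:  [   0  -20  -17    9  -56 ]
R4 <- R4 - (-4)*R2:  [   0    0    3    1  -12 ]
R4 <- R4 - (-3)*R3:  [   0    0    0    4  -12 ]
Row echelon form:
[ -2  3   1   2  |   -1 ]
[  0  5   5  -2  |   11 ]
[  0  0  -1   1  |    0 ]
[  0  0   0   4  |  -12 ]
Back-substitution:
s = (-12) / 4 = -3
r = (0 - (1)*(-3)) / -1 = -3
q = (11 - (5)*(-3) - (-2)*(-3)) / 5 = 4
p = (-1 - (3)*(4) - (1)*(-3) - (2)*(-3)) / -2 = 2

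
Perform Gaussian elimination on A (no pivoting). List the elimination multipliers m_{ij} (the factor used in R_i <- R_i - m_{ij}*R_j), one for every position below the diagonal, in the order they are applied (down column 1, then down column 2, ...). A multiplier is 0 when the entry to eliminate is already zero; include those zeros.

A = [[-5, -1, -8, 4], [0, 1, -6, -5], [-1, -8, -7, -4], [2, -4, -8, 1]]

multipliers: 0, 1/5, -2/5, -39/5, -22/5, 188/261

Forward elimination:
R2: entry in column 1 is already 0 -> m_{21} = 0 (no row operation needed)
R3 <- R3 - (1/5)*R1:  [     0  -39/5  -27/5  -24/5 ]
R4 <- R4 - (-2/5)*R1:  [     0  -22/5  -56/5   13/5 ]
R3 <- R3 - (-39/5)*R2:  [      0       0  -261/5  -219/5 ]
R4 <- R4 - (-22/5)*R2:  [      0       0  -188/5   -97/5 ]
R4 <- R4 - (188/261)*R3:  [       0        0        0  1057/87 ]
Multipliers (in order of application): m_{21} = 0, m_{31} = 1/5, m_{41} = -2/5, m_{32} = -39/5, m_{42} = -22/5, m_{43} = 188/261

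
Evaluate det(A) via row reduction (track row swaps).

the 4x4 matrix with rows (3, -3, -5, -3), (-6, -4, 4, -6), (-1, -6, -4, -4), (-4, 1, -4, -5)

Forward elimination:
R2 <- R2 - (-2)*R1:  [   0  -10   -6  -12 ]
R3 <- R3 - (-1/3)*R1:  [     0     -7  -17/3     -5 ]
R4 <- R4 - (-4/3)*R1:  [     0     -3  -32/3     -9 ]
R3 <- R3 - (7/10)*R2:  [      0       0  -22/15    17/5 ]
R4 <- R4 - (3/10)*R2:  [       0        0  -133/15    -27/5 ]
R4 <- R4 - (133/22)*R3:  [       0        0        0  -571/22 ]
Upper-triangular form:
[ 3   -3      -5       -3 ]
[ 0  -10      -6      -12 ]
[ 0    0  -22/15     17/5 ]
[ 0    0       0  -571/22 ]
det(A) = (-1)^0 * (3) * (-10) * (-22/15) * (-571/22) = -1142  (0 row swaps -> sign +1)

det(A) = -1142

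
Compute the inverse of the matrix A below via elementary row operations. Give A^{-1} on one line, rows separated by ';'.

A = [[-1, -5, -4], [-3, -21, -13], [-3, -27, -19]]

inverse = [-8/5 -13/30 19/30; 3/5 -7/30 1/30; -3/5 2/5 -1/5]

Gauss-Jordan on [A | I]:
R1 <- (1/-1)*R1:  [  1   5   4  |  -1   0   0 ]
R2 <- R2 - (-3)*R1:  [  0  -6  -1  |  -3   1   0 ]
R3 <- R3 - (-3)*R1:  [   0  -12   -7  |   -3    0    1 ]
R2 <- (1/-6)*R2:  [    0     1   1/6  |   1/2  -1/6     0 ]
R1 <- R1 - (5)*R2:  [    1     0  19/6  |  -7/2   5/6     0 ]
R3 <- R3 - (-12)*R2:  [  0   0  -5  |   3  -2   1 ]
R3 <- (1/-5)*R3:  [    0     0     1  |  -3/5   2/5  -1/5 ]
R1 <- R1 - (19/6)*R3:  [      1       0       0  |    -8/5  -13/30   19/30 ]
R2 <- R2 - (1/6)*R3:  [     0      1      0  |    3/5  -7/30   1/30 ]
Right block of [I | A^{-1}] is the inverse:
[ -8/5  -13/30  19/30 ]
[  3/5   -7/30   1/30 ]
[ -3/5     2/5   -1/5 ]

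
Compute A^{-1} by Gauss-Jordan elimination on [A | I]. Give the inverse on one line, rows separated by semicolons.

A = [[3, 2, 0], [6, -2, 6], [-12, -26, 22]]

inverse = [-14/9 11/18 -1/6; 17/6 -11/12 1/4; 5/2 -3/4 1/4]

Gauss-Jordan on [A | I]:
R1 <- (1/3)*R1:  [   1  2/3    0  |  1/3    0    0 ]
R2 <- R2 - (6)*R1:  [  0  -6   6  |  -2   1   0 ]
R3 <- R3 - (-12)*R1:  [   0  -18   22  |    4    0    1 ]
R2 <- (1/-6)*R2:  [    0     1    -1  |   1/3  -1/6     0 ]
R1 <- R1 - (2/3)*R2:  [   1    0  2/3  |  1/9  1/9    0 ]
R3 <- R3 - (-18)*R2:  [  0   0   4  |  10  -3   1 ]
R3 <- (1/4)*R3:  [    0     0     1  |   5/2  -3/4   1/4 ]
R1 <- R1 - (2/3)*R3:  [     1      0      0  |  -14/9  11/18   -1/6 ]
R2 <- R2 - (-1)*R3:  [      0       1       0  |    17/6  -11/12     1/4 ]
Right block of [I | A^{-1}] is the inverse:
[ -14/9   11/18  -1/6 ]
[  17/6  -11/12   1/4 ]
[   5/2    -3/4   1/4 ]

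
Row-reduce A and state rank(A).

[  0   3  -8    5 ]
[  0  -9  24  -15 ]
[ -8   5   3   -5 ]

Row reduction:
R1 <-> R3   (pivot in column 1 was zero)
[ -8   5   3   -5 ]
[  0  -9  24  -15 ]
[  0   3  -8    5 ]
R3 <- R3 - (-1/3)*R2:  [ 0  0  0  0 ]
Row echelon form:
[ -8   5   3   -5 ]
[  0  -9  24  -15 ]
[  0   0   0    0 ]
Nonzero rows / pivot columns: 2

rank(A) = 2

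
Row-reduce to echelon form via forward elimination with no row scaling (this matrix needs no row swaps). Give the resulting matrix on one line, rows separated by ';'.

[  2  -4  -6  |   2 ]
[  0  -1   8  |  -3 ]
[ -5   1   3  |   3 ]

Forward elimination:
R3 <- R3 - (-5/2)*R1:  [   0   -9  -12    8 ]
R3 <- R3 - (9)*R2:  [   0    0  -84   35 ]
Row echelon form:
[ 2  -4   -6  |   2 ]
[ 0  -1    8  |  -3 ]
[ 0   0  -84  |  35 ]

REF = [2 -4 -6 2; 0 -1 8 -3; 0 0 -84 35]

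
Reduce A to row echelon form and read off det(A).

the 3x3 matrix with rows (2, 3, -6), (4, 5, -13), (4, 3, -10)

Forward elimination:
R2 <- R2 - (2)*R1:  [  0  -1  -1 ]
R3 <- R3 - (2)*R1:  [  0  -3   2 ]
R3 <- R3 - (3)*R2:  [ 0  0  5 ]
Upper-triangular form:
[ 2   3  -6 ]
[ 0  -1  -1 ]
[ 0   0   5 ]
det(A) = (-1)^0 * (2) * (-1) * (5) = -10  (0 row swaps -> sign +1)

det(A) = -10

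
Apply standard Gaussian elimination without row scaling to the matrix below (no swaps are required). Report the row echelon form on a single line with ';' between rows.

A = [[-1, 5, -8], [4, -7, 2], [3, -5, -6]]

Forward elimination:
R2 <- R2 - (-4)*R1:  [   0   13  -30 ]
R3 <- R3 - (-3)*R1:  [   0   10  -30 ]
R3 <- R3 - (10/13)*R2:  [      0       0  -90/13 ]
Row echelon form:
[ -1   5      -8 ]
[  0  13     -30 ]
[  0   0  -90/13 ]

REF = [-1 5 -8; 0 13 -30; 0 0 -90/13]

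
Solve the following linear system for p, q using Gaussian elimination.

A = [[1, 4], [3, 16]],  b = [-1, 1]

Forward elimination on [A|b]:
R2 <- R2 - (3)*R1:  [ 0  4  4 ]
Row echelon form:
[ 1  4  |  -1 ]
[ 0  4  |   4 ]
Back-substitution:
q = (4) / 4 = 1
p = (-1 - (4)*(1)) / 1 = -5

(-5, 1)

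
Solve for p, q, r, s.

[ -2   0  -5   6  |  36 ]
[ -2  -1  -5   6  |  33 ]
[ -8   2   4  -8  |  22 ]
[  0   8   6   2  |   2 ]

Forward elimination on [A|b]:
R2 <- R2 - (1)*R1:  [  0  -1   0   0  -3 ]
R3 <- R3 - (4)*R1:  [    0     2    24   -32  -122 ]
R3 <- R3 - (-2)*R2:  [    0     0    24   -32  -128 ]
R4 <- R4 - (-8)*R2:  [   0    0    6    2  -22 ]
R4 <- R4 - (1/4)*R3:  [  0   0   0  10  10 ]
Row echelon form:
[ -2   0  -5    6  |    36 ]
[  0  -1   0    0  |    -3 ]
[  0   0  24  -32  |  -128 ]
[  0   0   0   10  |    10 ]
Back-substitution:
s = (10) / 10 = 1
r = (-128 - (-32)*(1)) / 24 = -4
q = (-3) / -1 = 3
p = (36 - (-5)*(-4) - (6)*(1)) / -2 = -5

(-5, 3, -4, 1)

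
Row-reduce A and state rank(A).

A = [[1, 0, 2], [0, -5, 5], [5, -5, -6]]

Row reduction:
R3 <- R3 - (5)*R1:  [   0   -5  -16 ]
R3 <- R3 - (1)*R2:  [   0    0  -21 ]
Row echelon form:
[ 1   0    2 ]
[ 0  -5    5 ]
[ 0   0  -21 ]
Nonzero rows / pivot columns: 3

rank(A) = 3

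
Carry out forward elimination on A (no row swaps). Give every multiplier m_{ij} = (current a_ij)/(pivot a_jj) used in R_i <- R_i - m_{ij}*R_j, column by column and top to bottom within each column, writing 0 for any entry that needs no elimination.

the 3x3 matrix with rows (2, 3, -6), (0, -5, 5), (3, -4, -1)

multipliers: 0, 3/2, 17/10

Forward elimination:
R2: entry in column 1 is already 0 -> m_{21} = 0 (no row operation needed)
R3 <- R3 - (3/2)*R1:  [     0  -17/2      8 ]
R3 <- R3 - (17/10)*R2:  [    0     0  -1/2 ]
Multipliers (in order of application): m_{21} = 0, m_{31} = 3/2, m_{32} = 17/10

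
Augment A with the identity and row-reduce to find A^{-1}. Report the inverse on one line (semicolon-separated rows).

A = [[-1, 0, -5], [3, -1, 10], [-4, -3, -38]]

Gauss-Jordan on [A | I]:
R1 <- (1/-1)*R1:  [  1   0   5  |  -1   0   0 ]
R2 <- R2 - (3)*R1:  [  0  -1  -5  |   3   1   0 ]
R3 <- R3 - (-4)*R1:  [   0   -3  -18  |   -4    0    1 ]
R2 <- (1/-1)*R2:  [  0   1   5  |  -3  -1   0 ]
R3 <- R3 - (-3)*R2:  [   0    0   -3  |  -13   -3    1 ]
R3 <- (1/-3)*R3:  [    0     0     1  |  13/3     1  -1/3 ]
R1 <- R1 - (5)*R3:  [     1      0      0  |  -68/3     -5    5/3 ]
R2 <- R2 - (5)*R3:  [     0      1      0  |  -74/3     -6    5/3 ]
Right block of [I | A^{-1}] is the inverse:
[ -68/3  -5   5/3 ]
[ -74/3  -6   5/3 ]
[  13/3   1  -1/3 ]

inverse = [-68/3 -5 5/3; -74/3 -6 5/3; 13/3 1 -1/3]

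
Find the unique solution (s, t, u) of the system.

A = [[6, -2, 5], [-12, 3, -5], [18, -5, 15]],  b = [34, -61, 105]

Forward elimination on [A|b]:
R2 <- R2 - (-2)*R1:  [  0  -1   5   7 ]
R3 <- R3 - (3)*R1:  [ 0  1  0  3 ]
R3 <- R3 - (-1)*R2:  [  0   0   5  10 ]
Row echelon form:
[ 6  -2  5  |  34 ]
[ 0  -1  5  |   7 ]
[ 0   0  5  |  10 ]
Back-substitution:
u = (10) / 5 = 2
t = (7 - (5)*(2)) / -1 = 3
s = (34 - (-2)*(3) - (5)*(2)) / 6 = 5

(5, 3, 2)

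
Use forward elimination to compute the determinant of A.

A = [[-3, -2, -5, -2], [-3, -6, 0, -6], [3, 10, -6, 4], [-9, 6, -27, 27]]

Forward elimination:
R2 <- R2 - (1)*R1:  [  0  -4   5  -4 ]
R3 <- R3 - (-1)*R1:  [   0    8  -11    2 ]
R4 <- R4 - (3)*R1:  [   0   12  -12   33 ]
R3 <- R3 - (-2)*R2:  [  0   0  -1  -6 ]
R4 <- R4 - (-3)*R2:  [  0   0   3  21 ]
R4 <- R4 - (-3)*R3:  [ 0  0  0  3 ]
Upper-triangular form:
[ -3  -2  -5  -2 ]
[  0  -4   5  -4 ]
[  0   0  -1  -6 ]
[  0   0   0   3 ]
det(A) = (-1)^0 * (-3) * (-4) * (-1) * (3) = -36  (0 row swaps -> sign +1)

det(A) = -36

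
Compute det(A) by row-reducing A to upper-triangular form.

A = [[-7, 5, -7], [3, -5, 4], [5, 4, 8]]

det(A) = 113

Forward elimination:
R2 <- R2 - (-3/7)*R1:  [     0  -20/7      1 ]
R3 <- R3 - (-5/7)*R1:  [    0  53/7     3 ]
R3 <- R3 - (-53/20)*R2:  [      0       0  113/20 ]
Upper-triangular form:
[ -7      5      -7 ]
[  0  -20/7       1 ]
[  0      0  113/20 ]
det(A) = (-1)^0 * (-7) * (-20/7) * (113/20) = 113  (0 row swaps -> sign +1)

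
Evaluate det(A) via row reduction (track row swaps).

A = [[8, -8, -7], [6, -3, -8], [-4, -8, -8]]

det(A) = -540

Forward elimination:
R2 <- R2 - (3/4)*R1:  [     0      3  -11/4 ]
R3 <- R3 - (-1/2)*R1:  [     0    -12  -23/2 ]
R3 <- R3 - (-4)*R2:  [     0      0  -45/2 ]
Upper-triangular form:
[ 8  -8     -7 ]
[ 0   3  -11/4 ]
[ 0   0  -45/2 ]
det(A) = (-1)^0 * (8) * (3) * (-45/2) = -540  (0 row swaps -> sign +1)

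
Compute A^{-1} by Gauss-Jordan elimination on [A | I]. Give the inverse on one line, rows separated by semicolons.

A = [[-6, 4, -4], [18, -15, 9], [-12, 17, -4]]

Gauss-Jordan on [A | I]:
R1 <- (1/-6)*R1:  [    1  -2/3   2/3  |  -1/6     0     0 ]
R2 <- R2 - (18)*R1:  [  0  -3  -3  |   3   1   0 ]
R3 <- R3 - (-12)*R1:  [  0   9   4  |  -2   0   1 ]
R2 <- (1/-3)*R2:  [    0     1     1  |    -1  -1/3     0 ]
R1 <- R1 - (-2/3)*R2:  [    1     0   4/3  |  -5/6  -2/9     0 ]
R3 <- R3 - (9)*R2:  [  0   0  -5  |   7   3   1 ]
R3 <- (1/-5)*R3:  [    0     0     1  |  -7/5  -3/5  -1/5 ]
R1 <- R1 - (4/3)*R3:  [     1      0      0  |  31/30  26/45   4/15 ]
R2 <- R2 - (1)*R3:  [    0     1     0  |   2/5  4/15   1/5 ]
Right block of [I | A^{-1}] is the inverse:
[ 31/30  26/45  4/15 ]
[   2/5   4/15   1/5 ]
[  -7/5   -3/5  -1/5 ]

inverse = [31/30 26/45 4/15; 2/5 4/15 1/5; -7/5 -3/5 -1/5]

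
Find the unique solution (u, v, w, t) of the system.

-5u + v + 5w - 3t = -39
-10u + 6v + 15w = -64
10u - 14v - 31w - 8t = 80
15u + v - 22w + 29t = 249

(1, 1, -4, 5)

Forward elimination on [A|b]:
R2 <- R2 - (2)*R1:  [  0   4   5   6  14 ]
R3 <- R3 - (-2)*R1:  [   0  -12  -21  -14    2 ]
R4 <- R4 - (-3)*R1:  [   0    4   -7   20  132 ]
R3 <- R3 - (-3)*R2:  [  0   0  -6   4  44 ]
R4 <- R4 - (1)*R2:  [   0    0  -12   14  118 ]
R4 <- R4 - (2)*R3:  [  0   0   0   6  30 ]
Row echelon form:
[ -5  1   5  -3  |  -39 ]
[  0  4   5   6  |   14 ]
[  0  0  -6   4  |   44 ]
[  0  0   0   6  |   30 ]
Back-substitution:
t = (30) / 6 = 5
w = (44 - (4)*(5)) / -6 = -4
v = (14 - (5)*(-4) - (6)*(5)) / 4 = 1
u = (-39 - (1)*(1) - (5)*(-4) - (-3)*(5)) / -5 = 1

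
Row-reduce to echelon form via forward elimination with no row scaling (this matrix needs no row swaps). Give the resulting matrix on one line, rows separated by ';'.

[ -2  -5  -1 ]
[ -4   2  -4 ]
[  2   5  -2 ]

Forward elimination:
R2 <- R2 - (2)*R1:  [  0  12  -2 ]
R3 <- R3 - (-1)*R1:  [  0   0  -3 ]
Row echelon form:
[ -2  -5  -1 ]
[  0  12  -2 ]
[  0   0  -3 ]

REF = [-2 -5 -1; 0 12 -2; 0 0 -3]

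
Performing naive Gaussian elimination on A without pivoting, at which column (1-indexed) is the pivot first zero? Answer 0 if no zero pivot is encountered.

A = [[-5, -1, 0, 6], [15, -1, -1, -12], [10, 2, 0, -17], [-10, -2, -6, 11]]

Naive forward elimination:
R2 <- R2 - (-3)*R1:  [  0  -4  -1   6 ]
R3 <- R3 - (-2)*R1:  [  0   0   0  -5 ]
R4 <- R4 - (2)*R1:  [  0   0  -6  -1 ]
Matrix at this point:
[ -5  -1   0   6 ]
[  0  -4  -1   6 ]
[  0   0   0  -5 ]
[  0   0  -6  -1 ]
Pivot entry (3,3) is zero but row 4 has -6 in column 3 -> naive elimination stops; a row interchange (e.g. R3 <-> R4) would be required here.

first zero-pivot column = 3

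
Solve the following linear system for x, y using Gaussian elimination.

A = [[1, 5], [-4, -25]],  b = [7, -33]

(2, 1)

Forward elimination on [A|b]:
R2 <- R2 - (-4)*R1:  [  0  -5  -5 ]
Row echelon form:
[ 1   5  |   7 ]
[ 0  -5  |  -5 ]
Back-substitution:
y = (-5) / -5 = 1
x = (7 - (5)*(1)) / 1 = 2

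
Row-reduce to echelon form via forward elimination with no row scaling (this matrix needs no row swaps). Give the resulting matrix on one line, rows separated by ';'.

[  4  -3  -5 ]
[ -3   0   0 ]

Forward elimination:
R2 <- R2 - (-3/4)*R1:  [     0   -9/4  -15/4 ]
Row echelon form:
[ 4    -3     -5 ]
[ 0  -9/4  -15/4 ]

REF = [4 -3 -5; 0 -9/4 -15/4]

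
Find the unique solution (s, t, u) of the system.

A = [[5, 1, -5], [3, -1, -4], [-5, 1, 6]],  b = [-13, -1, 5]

(-4, -3, -2)

Forward elimination on [A|b]:
R2 <- R2 - (3/5)*R1:  [    0  -8/5    -1  34/5 ]
R3 <- R3 - (-1)*R1:  [  0   2   1  -8 ]
R3 <- R3 - (-5/4)*R2:  [    0     0  -1/4   1/2 ]
Row echelon form:
[ 5     1    -5  |   -13 ]
[ 0  -8/5    -1  |  34/5 ]
[ 0     0  -1/4  |   1/2 ]
Back-substitution:
u = (1/2) / (-1/4) = -2
t = (34/5 - (-1)*(-2)) / (-8/5) = -3
s = (-13 - (1)*(-3) - (-5)*(-2)) / 5 = -4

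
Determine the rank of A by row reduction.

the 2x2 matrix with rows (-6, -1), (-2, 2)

rank(A) = 2

Row reduction:
R2 <- R2 - (1/3)*R1:  [   0  7/3 ]
Row echelon form:
[ -6   -1 ]
[  0  7/3 ]
Nonzero rows / pivot columns: 2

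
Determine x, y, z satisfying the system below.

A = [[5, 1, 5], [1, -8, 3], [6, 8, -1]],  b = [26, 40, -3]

Forward elimination on [A|b]:
R2 <- R2 - (1/5)*R1:  [     0  -41/5      2  174/5 ]
R3 <- R3 - (6/5)*R1:  [      0    34/5      -7  -171/5 ]
R3 <- R3 - (-34/41)*R2:  [       0        0  -219/41  -219/41 ]
Row echelon form:
[ 5      1        5  |       26 ]
[ 0  -41/5        2  |    174/5 ]
[ 0      0  -219/41  |  -219/41 ]
Back-substitution:
z = (-219/41) / (-219/41) = 1
y = (174/5 - (2)*(1)) / (-41/5) = -4
x = (26 - (1)*(-4) - (5)*(1)) / 5 = 5

(5, -4, 1)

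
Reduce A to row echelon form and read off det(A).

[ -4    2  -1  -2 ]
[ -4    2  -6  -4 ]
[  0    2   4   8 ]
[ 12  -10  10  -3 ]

det(A) = -40

Forward elimination:
R2 <- R2 - (1)*R1:  [  0   0  -5  -2 ]
R4 <- R4 - (-3)*R1:  [  0  -4   7  -9 ]
R2 <-> R3   (pivot in column 2 was zero)
[ -4   2  -1  -2 ]
[  0   2   4   8 ]
[  0   0  -5  -2 ]
[  0  -4   7  -9 ]
R4 <- R4 - (-2)*R2:  [  0   0  15   7 ]
R4 <- R4 - (-3)*R3:  [ 0  0  0  1 ]
Upper-triangular form:
[ -4  2  -1  -2 ]
[  0  2   4   8 ]
[  0  0  -5  -2 ]
[  0  0   0   1 ]
det(A) = (-1)^1 * (-4) * (2) * (-5) * (1) = -40  (1 row swap -> sign -1)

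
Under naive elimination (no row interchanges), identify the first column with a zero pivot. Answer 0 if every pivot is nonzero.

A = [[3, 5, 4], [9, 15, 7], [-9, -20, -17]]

first zero-pivot column = 2

Naive forward elimination:
R2 <- R2 - (3)*R1:  [  0   0  -5 ]
R3 <- R3 - (-3)*R1:  [  0  -5  -5 ]
Matrix at this point:
[ 3   5   4 ]
[ 0   0  -5 ]
[ 0  -5  -5 ]
Pivot entry (2,2) is zero but row 3 has -5 in column 2 -> naive elimination stops; a row interchange (e.g. R2 <-> R3) would be required here.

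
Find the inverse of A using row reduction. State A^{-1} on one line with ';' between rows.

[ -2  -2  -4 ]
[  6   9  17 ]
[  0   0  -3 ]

inverse = [-3/2 -1/3 1/9; 1 1/3 5/9; 0 0 -1/3]

Gauss-Jordan on [A | I]:
R1 <- (1/-2)*R1:  [    1     1     2  |  -1/2     0     0 ]
R2 <- R2 - (6)*R1:  [ 0  3  5  |  3  1  0 ]
R2 <- (1/3)*R2:  [   0    1  5/3  |    1  1/3    0 ]
R1 <- R1 - (1)*R2:  [    1     0   1/3  |  -3/2  -1/3     0 ]
R3 <- (1/-3)*R3:  [    0     0     1  |     0     0  -1/3 ]
R1 <- R1 - (1/3)*R3:  [    1     0     0  |  -3/2  -1/3   1/9 ]
R2 <- R2 - (5/3)*R3:  [   0    1    0  |    1  1/3  5/9 ]
Right block of [I | A^{-1}] is the inverse:
[ -3/2  -1/3   1/9 ]
[    1   1/3   5/9 ]
[    0     0  -1/3 ]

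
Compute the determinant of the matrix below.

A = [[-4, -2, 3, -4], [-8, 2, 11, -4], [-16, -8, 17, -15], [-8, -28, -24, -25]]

det(A) = -120

Forward elimination:
R2 <- R2 - (2)*R1:  [ 0  6  5  4 ]
R3 <- R3 - (4)*R1:  [ 0  0  5  1 ]
R4 <- R4 - (2)*R1:  [   0  -24  -30  -17 ]
R4 <- R4 - (-4)*R2:  [   0    0  -10   -1 ]
R4 <- R4 - (-2)*R3:  [ 0  0  0  1 ]
Upper-triangular form:
[ -4  -2  3  -4 ]
[  0   6  5   4 ]
[  0   0  5   1 ]
[  0   0  0   1 ]
det(A) = (-1)^0 * (-4) * (6) * (5) * (1) = -120  (0 row swaps -> sign +1)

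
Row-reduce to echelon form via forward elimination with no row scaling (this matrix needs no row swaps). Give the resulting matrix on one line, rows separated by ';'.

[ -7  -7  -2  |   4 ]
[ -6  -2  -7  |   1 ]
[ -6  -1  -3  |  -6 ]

Forward elimination:
R2 <- R2 - (6/7)*R1:  [     0      4  -37/7  -17/7 ]
R3 <- R3 - (6/7)*R1:  [     0      5   -9/7  -66/7 ]
R3 <- R3 - (5/4)*R2:  [       0        0   149/28  -179/28 ]
Row echelon form:
[ -7  -7      -2  |        4 ]
[  0   4   -37/7  |    -17/7 ]
[  0   0  149/28  |  -179/28 ]

REF = [-7 -7 -2 4; 0 4 -37/7 -17/7; 0 0 149/28 -179/28]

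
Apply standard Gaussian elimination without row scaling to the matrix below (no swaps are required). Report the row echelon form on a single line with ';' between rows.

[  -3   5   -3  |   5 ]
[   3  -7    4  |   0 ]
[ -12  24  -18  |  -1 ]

REF = [-3 5 -3 5; 0 -2 1 5; 0 0 -4 -11]

Forward elimination:
R2 <- R2 - (-1)*R1:  [  0  -2   1   5 ]
R3 <- R3 - (4)*R1:  [   0    4   -6  -21 ]
R3 <- R3 - (-2)*R2:  [   0    0   -4  -11 ]
Row echelon form:
[ -3   5  -3  |    5 ]
[  0  -2   1  |    5 ]
[  0   0  -4  |  -11 ]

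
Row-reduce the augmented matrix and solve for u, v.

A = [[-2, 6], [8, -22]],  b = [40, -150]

Forward elimination on [A|b]:
R2 <- R2 - (-4)*R1:  [  0   2  10 ]
Row echelon form:
[ -2  6  |  40 ]
[  0  2  |  10 ]
Back-substitution:
v = (10) / 2 = 5
u = (40 - (6)*(5)) / -2 = -5

(-5, 5)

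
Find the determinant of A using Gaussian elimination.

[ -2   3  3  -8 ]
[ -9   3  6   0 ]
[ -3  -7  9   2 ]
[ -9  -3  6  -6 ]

det(A) = -4806

Forward elimination:
R2 <- R2 - (9/2)*R1:  [     0  -21/2  -15/2     36 ]
R3 <- R3 - (3/2)*R1:  [     0  -23/2    9/2     14 ]
R4 <- R4 - (9/2)*R1:  [     0  -33/2  -15/2     30 ]
R3 <- R3 - (23/21)*R2:  [      0       0    89/7  -178/7 ]
R4 <- R4 - (11/7)*R2:  [      0       0    30/7  -186/7 ]
R4 <- R4 - (30/89)*R3:  [   0    0    0  -18 ]
Upper-triangular form:
[ -2      3      3      -8 ]
[  0  -21/2  -15/2      36 ]
[  0      0   89/7  -178/7 ]
[  0      0      0     -18 ]
det(A) = (-1)^0 * (-2) * (-21/2) * (89/7) * (-18) = -4806  (0 row swaps -> sign +1)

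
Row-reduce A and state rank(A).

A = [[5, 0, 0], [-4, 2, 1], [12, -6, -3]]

rank(A) = 2

Row reduction:
R2 <- R2 - (-4/5)*R1:  [ 0  2  1 ]
R3 <- R3 - (12/5)*R1:  [  0  -6  -3 ]
R3 <- R3 - (-3)*R2:  [ 0  0  0 ]
Row echelon form:
[ 5  0  0 ]
[ 0  2  1 ]
[ 0  0  0 ]
Nonzero rows / pivot columns: 2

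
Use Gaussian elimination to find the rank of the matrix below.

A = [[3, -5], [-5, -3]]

rank(A) = 2

Row reduction:
R2 <- R2 - (-5/3)*R1:  [     0  -34/3 ]
Row echelon form:
[ 3     -5 ]
[ 0  -34/3 ]
Nonzero rows / pivot columns: 2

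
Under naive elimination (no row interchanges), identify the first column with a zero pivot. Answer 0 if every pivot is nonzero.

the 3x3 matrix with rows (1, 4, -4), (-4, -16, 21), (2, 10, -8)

first zero-pivot column = 2

Naive forward elimination:
R2 <- R2 - (-4)*R1:  [ 0  0  5 ]
R3 <- R3 - (2)*R1:  [ 0  2  0 ]
Matrix at this point:
[ 1  4  -4 ]
[ 0  0   5 ]
[ 0  2   0 ]
Pivot entry (2,2) is zero but row 3 has 2 in column 2 -> naive elimination stops; a row interchange (e.g. R2 <-> R3) would be required here.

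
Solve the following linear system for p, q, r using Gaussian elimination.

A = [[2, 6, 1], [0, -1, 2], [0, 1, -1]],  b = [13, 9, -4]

Forward elimination on [A|b]:
R3 <- R3 - (-1)*R2:  [ 0  0  1  5 ]
Row echelon form:
[ 2   6  1  |  13 ]
[ 0  -1  2  |   9 ]
[ 0   0  1  |   5 ]
Back-substitution:
r = (5) / 1 = 5
q = (9 - (2)*(5)) / -1 = 1
p = (13 - (6)*(1) - (1)*(5)) / 2 = 1

(1, 1, 5)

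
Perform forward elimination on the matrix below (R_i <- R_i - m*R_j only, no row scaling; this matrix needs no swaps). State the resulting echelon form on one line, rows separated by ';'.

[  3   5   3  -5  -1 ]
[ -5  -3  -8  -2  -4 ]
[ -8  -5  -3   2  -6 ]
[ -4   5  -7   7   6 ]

REF = [3 5 3 -5 -1; 0 16/3 -3 -31/3 -17/3; 0 0 155/16 77/16 3/16; 0 0 0 3281/155 2634/155]

Forward elimination:
R2 <- R2 - (-5/3)*R1:  [     0   16/3     -3  -31/3  -17/3 ]
R3 <- R3 - (-8/3)*R1:  [     0   25/3      5  -34/3  -26/3 ]
R4 <- R4 - (-4/3)*R1:  [    0  35/3    -3   1/3  14/3 ]
R3 <- R3 - (25/16)*R2:  [      0       0  155/16   77/16    3/16 ]
R4 <- R4 - (35/16)*R2:  [      0       0   57/16  367/16  273/16 ]
R4 <- R4 - (57/155)*R3:  [        0         0         0  3281/155  2634/155 ]
Row echelon form:
[ 3     5       3        -5        -1 ]
[ 0  16/3      -3     -31/3     -17/3 ]
[ 0     0  155/16     77/16      3/16 ]
[ 0     0       0  3281/155  2634/155 ]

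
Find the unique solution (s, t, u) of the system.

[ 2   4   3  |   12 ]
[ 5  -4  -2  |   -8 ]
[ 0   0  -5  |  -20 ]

Forward elimination on [A|b]:
R2 <- R2 - (5/2)*R1:  [     0    -14  -19/2    -38 ]
Row echelon form:
[ 2    4      3  |   12 ]
[ 0  -14  -19/2  |  -38 ]
[ 0    0     -5  |  -20 ]
Back-substitution:
u = (-20) / -5 = 4
t = (-38 - (-19/2)*(4)) / -14 = 0
s = (12 - (4)*(0) - (3)*(4)) / 2 = 0

(0, 0, 4)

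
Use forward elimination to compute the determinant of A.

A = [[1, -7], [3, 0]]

det(A) = 21

Forward elimination:
R2 <- R2 - (3)*R1:  [  0  21 ]
Upper-triangular form:
[ 1  -7 ]
[ 0  21 ]
det(A) = (-1)^0 * (1) * (21) = 21  (0 row swaps -> sign +1)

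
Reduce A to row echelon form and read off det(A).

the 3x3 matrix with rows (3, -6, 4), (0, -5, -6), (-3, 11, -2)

det(A) = 60

Forward elimination:
R3 <- R3 - (-1)*R1:  [ 0  5  2 ]
R3 <- R3 - (-1)*R2:  [  0   0  -4 ]
Upper-triangular form:
[ 3  -6   4 ]
[ 0  -5  -6 ]
[ 0   0  -4 ]
det(A) = (-1)^0 * (3) * (-5) * (-4) = 60  (0 row swaps -> sign +1)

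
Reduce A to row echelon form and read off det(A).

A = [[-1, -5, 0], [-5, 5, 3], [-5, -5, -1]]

Forward elimination:
R2 <- R2 - (5)*R1:  [  0  30   3 ]
R3 <- R3 - (5)*R1:  [  0  20  -1 ]
R3 <- R3 - (2/3)*R2:  [  0   0  -3 ]
Upper-triangular form:
[ -1  -5   0 ]
[  0  30   3 ]
[  0   0  -3 ]
det(A) = (-1)^0 * (-1) * (30) * (-3) = 90  (0 row swaps -> sign +1)

det(A) = 90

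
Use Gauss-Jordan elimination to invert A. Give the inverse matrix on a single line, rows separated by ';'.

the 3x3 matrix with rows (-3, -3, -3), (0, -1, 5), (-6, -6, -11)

inverse = [-41/15 1 6/5; 2 -1 -1; 2/5 0 -1/5]

Gauss-Jordan on [A | I]:
R1 <- (1/-3)*R1:  [    1     1     1  |  -1/3     0     0 ]
R3 <- R3 - (-6)*R1:  [  0   0  -5  |  -2   0   1 ]
R2 <- (1/-1)*R2:  [  0   1  -5  |   0  -1   0 ]
R1 <- R1 - (1)*R2:  [    1     0     6  |  -1/3     1     0 ]
R3 <- (1/-5)*R3:  [    0     0     1  |   2/5     0  -1/5 ]
R1 <- R1 - (6)*R3:  [      1       0       0  |  -41/15       1     6/5 ]
R2 <- R2 - (-5)*R3:  [  0   1   0  |   2  -1  -1 ]
Right block of [I | A^{-1}] is the inverse:
[ -41/15   1   6/5 ]
[      2  -1    -1 ]
[    2/5   0  -1/5 ]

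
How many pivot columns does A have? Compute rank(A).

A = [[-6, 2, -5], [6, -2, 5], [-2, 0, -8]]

Row reduction:
R2 <- R2 - (-1)*R1:  [ 0  0  0 ]
R3 <- R3 - (1/3)*R1:  [     0   -2/3  -19/3 ]
R2 <-> R3   (pivot in column 2 was zero)
[ -6     2     -5 ]
[  0  -2/3  -19/3 ]
[  0     0      0 ]
Row echelon form:
[ -6     2     -5 ]
[  0  -2/3  -19/3 ]
[  0     0      0 ]
Nonzero rows / pivot columns: 2

rank(A) = 2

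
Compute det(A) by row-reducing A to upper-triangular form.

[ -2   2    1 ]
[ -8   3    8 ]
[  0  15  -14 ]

det(A) = -20

Forward elimination:
R2 <- R2 - (4)*R1:  [  0  -5   4 ]
R3 <- R3 - (-3)*R2:  [  0   0  -2 ]
Upper-triangular form:
[ -2   2   1 ]
[  0  -5   4 ]
[  0   0  -2 ]
det(A) = (-1)^0 * (-2) * (-5) * (-2) = -20  (0 row swaps -> sign +1)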